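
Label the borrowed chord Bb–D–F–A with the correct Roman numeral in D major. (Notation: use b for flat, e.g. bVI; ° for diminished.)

Bb is the lowered form of scale degree 6 in D major (the diatonic degree 6 is B). Bb–D–F–A is a major-seventh chord — the form found in D minor, not the diatonic vi (Bm). Borrowed into D major it is written bVImaj7.

bVImaj7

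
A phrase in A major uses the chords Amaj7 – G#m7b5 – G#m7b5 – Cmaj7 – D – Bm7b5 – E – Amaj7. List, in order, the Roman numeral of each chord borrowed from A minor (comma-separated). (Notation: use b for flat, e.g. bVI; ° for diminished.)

The diatonic triads in A major are A, Bm, C#m, D, E, F#m, G#dim. Amaj7, G#m7b5, D and E are all diatonic. Cmaj7 (C–E–G–B) doesn't fit — on degree 3 A major would have C#m (iii). Cmaj7 is the degree-3 chord of A minor, so it is the borrowed bIIImaj7. But Bm7b5 (B–D–F–A) is foreign: the diatonic ii on degree 2 is Bm, whereas Bm7b5 comes from A minor. It is labeled iiø7.

bIIImaj7, iiø7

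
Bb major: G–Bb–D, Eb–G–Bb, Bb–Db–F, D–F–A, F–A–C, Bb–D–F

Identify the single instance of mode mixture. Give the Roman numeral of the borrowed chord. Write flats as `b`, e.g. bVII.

i

Bb major has the diatonic set Bb, Cm, Dm, Eb, F, Gm, Adim. G–Bb–D = Gm, Eb–G–Bb = Eb, D–F–A = Dm, F–A–C = F and Bb–D–F = Bb all belong to that set. Bb–Db–F is not: scale degree 1 in Bb major carries Bb (I). In Bb minor the chord on that degree is Bbm, so here it functions as i, borrowed from the parallel minor.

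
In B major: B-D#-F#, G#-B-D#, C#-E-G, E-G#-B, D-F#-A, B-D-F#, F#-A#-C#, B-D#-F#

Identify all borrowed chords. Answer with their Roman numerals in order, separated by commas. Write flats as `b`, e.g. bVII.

ii°, bIII, i

The diatonic triads in B major are B, C#m, D#m, E, F#, G#m, A#dim. B–D#–F# = B, G#–B–D# = G#m, E–G#–B = E and F#–A#–C# = F# all belong to that set. But C#–E–G is foreign: the diatonic ii on degree 2 is C#m, whereas C#dim comes from B minor. It is labeled ii°. But D–F#–A is foreign: the diatonic iii on degree 3 is D#m, whereas D comes from B minor. It is labeled bIII. B–D–F# is not: scale degree 1 in B major carries B (I). In B minor the chord on that degree is Bm, so here it functions as i, borrowed from the parallel minor.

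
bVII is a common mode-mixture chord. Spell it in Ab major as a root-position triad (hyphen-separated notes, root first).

Scale degree 7 in Ab major is G. bVII uses the lowered form, Gb, taken from Ab minor. Stacking thirds in Ab minor on Gb gives Gb–Bb–Db.

Gb-Bb-Db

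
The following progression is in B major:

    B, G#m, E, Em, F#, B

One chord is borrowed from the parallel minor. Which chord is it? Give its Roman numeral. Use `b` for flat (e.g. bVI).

iv

B major has the diatonic set B, C#m, D#m, E, F#, G#m, A#dim. Of the given chords, B, G#m, E and F# are diatonic. Em (E–G–B) doesn't fit — on degree 4 B major would have E (IV). Em is the degree-4 chord of B minor, so it is the borrowed iv.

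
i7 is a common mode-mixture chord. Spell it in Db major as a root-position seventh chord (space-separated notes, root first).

Db Fb Ab Cb

i7 is built on scale degree 1, which is Db in both Db major and its parallel. In Db minor the chord on Db is Db–Fb–Ab–Cb.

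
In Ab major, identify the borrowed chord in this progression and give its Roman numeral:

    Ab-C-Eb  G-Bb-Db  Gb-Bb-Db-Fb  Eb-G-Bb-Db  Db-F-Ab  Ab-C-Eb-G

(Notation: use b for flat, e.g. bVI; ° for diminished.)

bVII7

In Ab major the diatonic chords are Ab, Bbm, Cm, Db, Eb, Fm, Gdim. Ab–C–Eb = Ab, G–Bb–Db = Gdim, Eb–G–Bb–Db = Eb7, Db–F–Ab = Db and Ab–C–Eb–G = Abmaj7 all belong to that set. But Gb–Bb–Db–Fb is foreign: the diatonic vii° on degree 7 is Gdim, whereas Gb7 comes from Ab minor. It is labeled bVII7.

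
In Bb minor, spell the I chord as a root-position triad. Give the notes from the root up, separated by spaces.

Bb D F

The root, Bb, is scale degree 1 — the same note in Bb minor and Bb major; only the chord quality changes. Building the major chord from the parallel major on Bb: Bb–D–F.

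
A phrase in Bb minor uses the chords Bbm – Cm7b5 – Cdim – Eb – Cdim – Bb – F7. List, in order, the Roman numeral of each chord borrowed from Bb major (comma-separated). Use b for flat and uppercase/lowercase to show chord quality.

IV, I

The diatonic triads in Bb minor (with V from harmonic minor) are Bbm, Cdim, Db, Ebm, F, Gb, Ab. Of the given chords, Bbm, Cm7b5, Cdim and F7 are diatonic. Eb (Eb–G–Bb) doesn't fit — on degree 4 Bb minor would have Ebm (iv). Eb is the degree-4 chord of Bb major, so it is the borrowed IV. But Bb (Bb–D–F) is foreign: the diatonic i on degree 1 is Bbm, whereas Bb comes from Bb major. It is labeled I.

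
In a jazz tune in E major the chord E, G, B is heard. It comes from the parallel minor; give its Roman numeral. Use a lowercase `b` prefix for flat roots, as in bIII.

The root E is the diatonic 1st degree of E major; the borrowing shows in the chord quality. Diatonically E major has E (I) on that degree; E–G–B is instead the minor chord native to E minor, so it takes the label i.

i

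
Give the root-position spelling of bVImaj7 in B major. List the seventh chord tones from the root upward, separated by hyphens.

The root of bVImaj7 is the lowered 6th degree: G# becomes G. In B minor the chord on G is G–B–D–F#.

G-B-D-F#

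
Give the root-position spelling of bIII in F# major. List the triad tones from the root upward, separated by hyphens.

The root of bIII is the lowered 3rd degree: A# becomes A. Stacking thirds in F# minor on A gives A–C#–E.

A-C#-E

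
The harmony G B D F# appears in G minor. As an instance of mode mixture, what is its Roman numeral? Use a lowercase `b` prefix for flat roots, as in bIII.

Imaj7

G is scale degree 1 in G minor. The diatonic chord on degree 1 would be Gm (i), but G–B–D–F# is the major-seventh chord from G major. As a borrowed chord it is labeled Imaj7.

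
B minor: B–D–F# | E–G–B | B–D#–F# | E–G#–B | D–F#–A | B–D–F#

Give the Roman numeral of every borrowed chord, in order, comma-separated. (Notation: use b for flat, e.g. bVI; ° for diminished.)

The diatonic triads in B minor (with V from harmonic minor) are Bm, C#dim, D, Em, F#, G, A. B–D–F# = Bm, E–G–B = Em and D–F#–A = D are all diatonic. But B–D#–F# is foreign: the diatonic i on degree 1 is Bm, whereas B comes from B major. It is labeled I. But E–G#–B is foreign: the diatonic iv on degree 4 is Em, whereas E comes from B major. It is labeled IV.

I, IV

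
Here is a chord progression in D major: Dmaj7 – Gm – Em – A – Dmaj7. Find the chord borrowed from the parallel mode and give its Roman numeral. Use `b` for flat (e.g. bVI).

The diatonic triads in D major are D, Em, F#m, G, A, Bm, C#dim. Dmaj7, Em and A all belong to that set. Gm (G–Bb–D) is not: scale degree 4 in D major carries G (IV). In D minor the chord on that degree is Gm, so here it functions as iv, borrowed from the parallel minor.

iv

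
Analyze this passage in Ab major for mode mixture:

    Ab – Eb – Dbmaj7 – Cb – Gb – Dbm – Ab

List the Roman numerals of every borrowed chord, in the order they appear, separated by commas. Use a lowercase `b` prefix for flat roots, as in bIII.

In Ab major the diatonic chords are Ab, Bbm, Cm, Db, Eb, Fm, Gdim. Ab, Eb and Dbmaj7 are all diatonic. Cb (Cb–Eb–Gb) is not: scale degree 3 in Ab major carries Cm (iii). In Ab minor the chord on that degree is Cb, so here it functions as bIII, borrowed from the parallel minor. Gb (Gb–Bb–Db) is not: scale degree 7 in Ab major carries Gdim (vii°). In Ab minor the chord on that degree is Gb, so here it functions as bVII, borrowed from the parallel minor. Dbm (Db–Fb–Ab) is not: scale degree 4 in Ab major carries Db (IV). In Ab minor the chord on that degree is Dbm, so here it functions as iv, borrowed from the parallel minor.

bIII, bVII, iv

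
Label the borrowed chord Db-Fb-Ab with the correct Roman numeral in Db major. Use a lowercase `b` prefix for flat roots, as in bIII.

i

The root Db is the diatonic 1st degree of Db major; the borrowing shows in the chord quality. Diatonically Db major has Db (I) on that degree; Db–Fb–Ab is instead the minor chord native to Db minor, so it takes the label i.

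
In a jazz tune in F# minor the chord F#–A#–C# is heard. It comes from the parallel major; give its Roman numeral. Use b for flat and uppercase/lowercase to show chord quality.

I

The root F# is the diatonic 1st degree of F# minor; the borrowing shows in the chord quality. F#–A#–C# is a major chord — the form found in F# major, not the diatonic i (F#m). Borrowed into F# minor it is written I.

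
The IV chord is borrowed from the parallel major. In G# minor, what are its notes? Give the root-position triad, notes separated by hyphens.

IV is built on scale degree 4, which is C# in both G# minor and its parallel. In G# major the chord on C# is C#–E#–G#.

C#-E#-G#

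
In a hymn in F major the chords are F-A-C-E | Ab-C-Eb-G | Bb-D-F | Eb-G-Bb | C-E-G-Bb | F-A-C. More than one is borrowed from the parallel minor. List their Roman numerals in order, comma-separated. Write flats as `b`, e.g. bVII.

The diatonic triads in F major are F, Gm, Am, Bb, C, Dm, Edim. Of the given chords, F–A–C–E = Fmaj7, Bb–D–F = Bb, C–E–G–Bb = C7 and F–A–C = F are diatonic. But Ab–C–Eb–G is foreign: the diatonic iii on degree 3 is Am, whereas Abmaj7 comes from F minor. It is labeled bIIImaj7. Eb–G–Bb is not: scale degree 7 in F major carries Edim (vii°). In F minor the chord on that degree is Eb, so here it functions as bVII, borrowed from the parallel minor.

bIIImaj7, bVII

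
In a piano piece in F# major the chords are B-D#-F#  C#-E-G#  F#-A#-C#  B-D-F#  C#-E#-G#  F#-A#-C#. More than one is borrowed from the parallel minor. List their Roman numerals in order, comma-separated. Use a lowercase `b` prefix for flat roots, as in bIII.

v, iv

F# major has the diatonic set F#, G#m, A#m, B, C#, D#m, E#dim. B–D#–F# = B, F#–A#–C# = F# and C#–E#–G# = C# are all diatonic. But C#–E–G# is foreign: the diatonic V on degree 5 is C#, whereas C#m comes from F# minor. It is labeled v. B–D–F# doesn't fit — on degree 4 F# major would have B (IV). Bm is the degree-4 chord of F# minor, so it is the borrowed iv.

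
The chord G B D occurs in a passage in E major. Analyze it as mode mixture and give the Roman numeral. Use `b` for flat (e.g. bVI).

bIII

G is the lowered form of scale degree 3 in E major (the diatonic degree 3 is G#). The diatonic chord on degree 3 would be G#m (iii), but G–B–D is the major chord from E minor. As a borrowed chord it is labeled bIII.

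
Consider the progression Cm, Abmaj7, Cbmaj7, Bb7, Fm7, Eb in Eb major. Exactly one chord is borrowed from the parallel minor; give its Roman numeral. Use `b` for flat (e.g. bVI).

In Eb major the diatonic chords are Eb, Fm, Gm, Ab, Bb, Cm, Ddim. Cm, Abmaj7, Bb7, Fm7 and Eb are all diatonic. But Cbmaj7 (Cb–Eb–Gb–Bb) is foreign: the diatonic vi on degree 6 is Cm, whereas Cbmaj7 comes from Eb minor. It is labeled bVImaj7.

bVImaj7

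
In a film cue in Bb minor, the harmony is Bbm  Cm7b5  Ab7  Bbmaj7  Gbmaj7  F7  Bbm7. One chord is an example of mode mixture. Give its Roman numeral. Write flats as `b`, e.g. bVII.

Bb minor has the diatonic set Bbm, Cdim, Db, Ebm, F, Gb, Ab (with V from harmonic minor). Bbm, Cm7b5, Ab7, Gbmaj7, F7 and Bbm7 are all diatonic. But Bbmaj7 (Bb–D–F–A) is foreign: the diatonic i on degree 1 is Bbm, whereas Bbmaj7 comes from Bb major. It is labeled Imaj7.

Imaj7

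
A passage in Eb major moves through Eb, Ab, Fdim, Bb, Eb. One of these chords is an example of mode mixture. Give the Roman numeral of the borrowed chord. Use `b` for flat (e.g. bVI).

In Eb major the diatonic chords are Eb, Fm, Gm, Ab, Bb, Cm, Ddim. Eb, Ab and Bb are all diatonic. Fdim (F–Ab–Cb) doesn't fit — on degree 2 Eb major would have Fm (ii). Fdim is the degree-2 chord of Eb minor, so it is the borrowed ii°.

ii°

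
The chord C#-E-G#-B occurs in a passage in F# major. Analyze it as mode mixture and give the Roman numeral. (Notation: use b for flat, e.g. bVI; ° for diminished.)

The root C# is the diatonic 5th degree of F# major; the borrowing shows in the chord quality. The diatonic chord on degree 5 would be C# (V), but C#–E–G#–B is the minor-seventh chord from F# minor. As a borrowed chord it is labeled v7.

v7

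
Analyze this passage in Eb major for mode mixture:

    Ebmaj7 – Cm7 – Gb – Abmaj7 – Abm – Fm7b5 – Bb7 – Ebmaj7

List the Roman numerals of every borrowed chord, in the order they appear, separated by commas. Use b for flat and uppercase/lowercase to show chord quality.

In Eb major the diatonic chords are Eb, Fm, Gm, Ab, Bb, Cm, Ddim. Ebmaj7, Cm7, Abmaj7 and Bb7 all belong to that set. Gb (Gb–Bb–Db) doesn't fit — on degree 3 Eb major would have Gm (iii). Gb is the degree-3 chord of Eb minor, so it is the borrowed bIII. Abm (Ab–Cb–Eb) doesn't fit — on degree 4 Eb major would have Ab (IV). Abm is the degree-4 chord of Eb minor, so it is the borrowed iv. But Fm7b5 (F–Ab–Cb–Eb) is foreign: the diatonic ii on degree 2 is Fm, whereas Fm7b5 comes from Eb minor. It is labeled iiø7.

bIII, iv, iiø7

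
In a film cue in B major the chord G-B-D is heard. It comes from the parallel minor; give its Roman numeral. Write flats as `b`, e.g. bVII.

The root G is the lowered 6th scale degree — diatonically B major has G# there. G–B–D is a major chord — the form found in B minor, not the diatonic vi (G#m). Borrowed into B major it is written bVI.

bVI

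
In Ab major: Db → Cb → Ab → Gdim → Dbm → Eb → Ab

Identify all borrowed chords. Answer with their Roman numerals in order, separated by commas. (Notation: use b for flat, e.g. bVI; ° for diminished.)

bIII, iv

Ab major has the diatonic set Ab, Bbm, Cm, Db, Eb, Fm, Gdim. Db, Ab, Gdim and Eb all belong to that set. Cb (Cb–Eb–Gb) is not: scale degree 3 in Ab major carries Cm (iii). In Ab minor the chord on that degree is Cb, so here it functions as bIII, borrowed from the parallel minor. Dbm (Db–Fb–Ab) doesn't fit — on degree 4 Ab major would have Db (IV). Dbm is the degree-4 chord of Ab minor, so it is the borrowed iv.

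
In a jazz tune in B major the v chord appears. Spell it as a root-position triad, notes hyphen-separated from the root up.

F#-A-C#

The root, F#, is scale degree 5 — the same note in B major and B minor; only the chord quality changes. Stacking thirds in B minor on F# gives F#–A–C#.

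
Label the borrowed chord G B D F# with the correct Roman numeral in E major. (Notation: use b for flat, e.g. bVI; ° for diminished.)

bIIImaj7

G is the lowered form of scale degree 3 in E major (the diatonic degree 3 is G#). G–B–D–F# is a major-seventh chord — the form found in E minor, not the diatonic iii (G#m). Borrowed into E major it is written bIIImaj7.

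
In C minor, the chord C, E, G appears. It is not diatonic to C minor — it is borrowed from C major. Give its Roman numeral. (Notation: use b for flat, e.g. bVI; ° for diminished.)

C is scale degree 1 in C minor. Diatonically C minor has Cm (i) on that degree; C–E–G is instead the major chord native to C major, so it takes the label I.

I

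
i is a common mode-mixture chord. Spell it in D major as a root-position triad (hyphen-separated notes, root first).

D-F-A

i is built on scale degree 1, which is D in both D major and its parallel. Building the minor chord from the parallel minor on D: D–F–A.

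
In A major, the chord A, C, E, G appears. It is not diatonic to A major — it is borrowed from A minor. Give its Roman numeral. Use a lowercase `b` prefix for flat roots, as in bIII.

A is scale degree 1 in A major. A–C–E–G is a minor-seventh chord — the form found in A minor, not the diatonic I (A). Borrowed into A major it is written i7.

i7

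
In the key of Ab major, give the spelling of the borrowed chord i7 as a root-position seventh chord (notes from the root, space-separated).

Ab Cb Eb Gb

The root, Ab, is scale degree 1 — the same note in Ab major and Ab minor; only the chord quality changes. Building the minor-seventh chord from the parallel minor on Ab: Ab–Cb–Eb–Gb.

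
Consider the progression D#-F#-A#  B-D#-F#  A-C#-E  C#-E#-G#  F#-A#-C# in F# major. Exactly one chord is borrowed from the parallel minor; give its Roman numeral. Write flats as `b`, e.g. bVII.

bIII

In F# major the diatonic chords are F#, G#m, A#m, B, C#, D#m, E#dim. D#–F#–A# = D#m, B–D#–F# = B, C#–E#–G# = C# and F#–A#–C# = F# are all diatonic. But A–C#–E is foreign: the diatonic iii on degree 3 is A#m, whereas A comes from F# minor. It is labeled bIII.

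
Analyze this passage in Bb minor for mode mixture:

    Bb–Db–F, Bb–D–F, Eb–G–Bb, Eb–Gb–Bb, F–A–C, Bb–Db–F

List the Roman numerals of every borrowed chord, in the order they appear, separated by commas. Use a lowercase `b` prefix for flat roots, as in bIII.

I, IV

In Bb minor (with V from harmonic minor) the diatonic chords are Bbm, Cdim, Db, Ebm, F, Gb, Ab. Of the given chords, Bb–Db–F = Bbm, Eb–Gb–Bb = Ebm and F–A–C = F are diatonic. But Bb–D–F is foreign: the diatonic i on degree 1 is Bbm, whereas Bb comes from Bb major. It is labeled I. But Eb–G–Bb is foreign: the diatonic iv on degree 4 is Ebm, whereas Eb comes from Bb major. It is labeled IV.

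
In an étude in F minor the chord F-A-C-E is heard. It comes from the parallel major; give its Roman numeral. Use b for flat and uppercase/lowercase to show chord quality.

F is scale degree 1 in F minor. F–A–C–E is a major-seventh chord — the form found in F major, not the diatonic i (Fm). Borrowed into F minor it is written Imaj7.

Imaj7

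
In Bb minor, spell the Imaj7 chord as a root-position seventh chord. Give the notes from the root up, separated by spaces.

Bb D F A

The root, Bb, is scale degree 1 — the same note in Bb minor and Bb major; only the chord quality changes. Building the major-seventh chord from the parallel major on Bb: Bb–D–F–A.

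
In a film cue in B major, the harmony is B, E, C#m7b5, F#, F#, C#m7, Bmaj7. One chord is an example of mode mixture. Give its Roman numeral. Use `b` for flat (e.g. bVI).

iiø7

In B major the diatonic chords are B, C#m, D#m, E, F#, G#m, A#dim. B, E, F#, C#m7 and Bmaj7 all belong to that set. C#m7b5 (C#–E–G–B) is not: scale degree 2 in B major carries C#m (ii). In B minor the chord on that degree is C#m7b5, so here it functions as iiø7, borrowed from the parallel minor.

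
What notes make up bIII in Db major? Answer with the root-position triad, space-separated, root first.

Fb Ab Cb

Scale degree 3 in Db major is F. bIII uses the lowered form, Fb, taken from Db minor. Building the major chord from the parallel minor on Fb: Fb–Ab–Cb.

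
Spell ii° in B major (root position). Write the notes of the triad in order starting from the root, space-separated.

ii° is built on scale degree 2, which is C# in both B major and its parallel. Building the diminished chord from the parallel minor on C#: C#–E–G.

C# E G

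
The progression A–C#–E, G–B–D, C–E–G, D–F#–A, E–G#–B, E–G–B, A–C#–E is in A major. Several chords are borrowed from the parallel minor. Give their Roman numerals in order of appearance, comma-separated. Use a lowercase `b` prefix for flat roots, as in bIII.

In A major the diatonic chords are A, Bm, C#m, D, E, F#m, G#dim. A–C#–E = A, D–F#–A = D and E–G#–B = E all belong to that set. But G–B–D is foreign: the diatonic vii° on degree 7 is G#dim, whereas G comes from A minor. It is labeled bVII. C–E–G doesn't fit — on degree 3 A major would have C#m (iii). C is the degree-3 chord of A minor, so it is the borrowed bIII. But E–G–B is foreign: the diatonic V on degree 5 is E, whereas Em comes from A minor. It is labeled v.

bVII, bIII, v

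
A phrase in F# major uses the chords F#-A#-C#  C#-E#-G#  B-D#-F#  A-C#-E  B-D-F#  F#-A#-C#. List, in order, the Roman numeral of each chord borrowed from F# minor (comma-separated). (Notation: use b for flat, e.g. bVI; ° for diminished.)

The diatonic triads in F# major are F#, G#m, A#m, B, C#, D#m, E#dim. F#–A#–C# = F#, C#–E#–G# = C# and B–D#–F# = B all belong to that set. But A–C#–E is foreign: the diatonic iii on degree 3 is A#m, whereas A comes from F# minor. It is labeled bIII. B–D–F# is not: scale degree 4 in F# major carries B (IV). In F# minor the chord on that degree is Bm, so here it functions as iv, borrowed from the parallel minor.

bIII, iv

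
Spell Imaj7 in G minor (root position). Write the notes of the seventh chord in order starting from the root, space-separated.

G B D F#

The root, G, is scale degree 1 — the same note in G minor and G major; only the chord quality changes. In G major the chord on G is G–B–D–F#.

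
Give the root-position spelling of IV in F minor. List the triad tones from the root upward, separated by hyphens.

Bb-D-F

The root, Bb, is scale degree 4 — the same note in F minor and F major; only the chord quality changes. Building the major chord from the parallel major on Bb: Bb–D–F.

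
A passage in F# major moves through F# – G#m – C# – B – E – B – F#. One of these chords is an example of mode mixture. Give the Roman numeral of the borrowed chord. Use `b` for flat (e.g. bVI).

F# major has the diatonic set F#, G#m, A#m, B, C#, D#m, E#dim. F#, G#m, C# and B all belong to that set. E (E–G#–B) is not: scale degree 7 in F# major carries E#dim (vii°). In F# minor the chord on that degree is E, so here it functions as bVII, borrowed from the parallel minor.

bVII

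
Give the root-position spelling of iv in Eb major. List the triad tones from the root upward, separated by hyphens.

The root, Ab, is scale degree 4 — the same note in Eb major and Eb minor; only the chord quality changes. Stacking thirds in Eb minor on Ab gives Ab–Cb–Eb.

Ab-Cb-Eb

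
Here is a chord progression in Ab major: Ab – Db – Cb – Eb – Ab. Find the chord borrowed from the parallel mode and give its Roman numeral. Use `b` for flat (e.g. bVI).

bIII

In Ab major the diatonic chords are Ab, Bbm, Cm, Db, Eb, Fm, Gdim. Of the given chords, Ab, Db and Eb are diatonic. Cb (Cb–Eb–Gb) doesn't fit — on degree 3 Ab major would have Cm (iii). Cb is the degree-3 chord of Ab minor, so it is the borrowed bIII.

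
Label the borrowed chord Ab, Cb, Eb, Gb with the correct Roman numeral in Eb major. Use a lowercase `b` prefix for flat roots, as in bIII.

iv7

Ab is scale degree 4 in Eb major. The diatonic chord on degree 4 would be Ab (IV), but Ab–Cb–Eb–Gb is the minor-seventh chord from Eb minor. As a borrowed chord it is labeled iv7.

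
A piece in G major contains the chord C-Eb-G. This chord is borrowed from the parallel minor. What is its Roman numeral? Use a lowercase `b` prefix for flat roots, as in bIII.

C is scale degree 4 in G major. C–Eb–G is a minor chord — the form found in G minor, not the diatonic IV (C). Borrowed into G major it is written iv.

iv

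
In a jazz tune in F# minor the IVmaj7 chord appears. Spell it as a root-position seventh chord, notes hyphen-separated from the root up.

B-D#-F#-A#

The root, B, is scale degree 4 — the same note in F# minor and F# major; only the chord quality changes. Stacking thirds in F# major on B gives B–D#–F#–A#.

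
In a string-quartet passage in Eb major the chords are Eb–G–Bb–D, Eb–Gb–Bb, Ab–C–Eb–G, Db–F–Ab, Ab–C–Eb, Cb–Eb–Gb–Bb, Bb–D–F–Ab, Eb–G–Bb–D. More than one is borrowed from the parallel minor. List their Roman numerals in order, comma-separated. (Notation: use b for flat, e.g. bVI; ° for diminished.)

The diatonic triads in Eb major are Eb, Fm, Gm, Ab, Bb, Cm, Ddim. Eb–G–Bb–D = Ebmaj7, Ab–C–Eb–G = Abmaj7, Ab–C–Eb = Ab and Bb–D–F–Ab = Bb7 are all diatonic. Eb–Gb–Bb is not: scale degree 1 in Eb major carries Eb (I). In Eb minor the chord on that degree is Ebm, so here it functions as i, borrowed from the parallel minor. Db–F–Ab is not: scale degree 7 in Eb major carries Ddim (vii°). In Eb minor the chord on that degree is Db, so here it functions as bVII, borrowed from the parallel minor. Cb–Eb–Gb–Bb is not: scale degree 6 in Eb major carries Cm (vi). In Eb minor the chord on that degree is Cbmaj7, so here it functions as bVImaj7, borrowed from the parallel minor.

i, bVII, bVImaj7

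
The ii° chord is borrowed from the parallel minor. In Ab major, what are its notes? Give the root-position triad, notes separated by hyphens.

The root, Bb, is scale degree 2 — the same note in Ab major and Ab minor; only the chord quality changes. Stacking thirds in Ab minor on Bb gives Bb–Db–Fb.

Bb-Db-Fb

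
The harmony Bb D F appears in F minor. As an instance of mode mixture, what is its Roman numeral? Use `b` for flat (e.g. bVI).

IV

Bb is scale degree 4 in F minor. Diatonically F minor has Bbm (iv) on that degree; Bb–D–F is instead the major chord native to F major, so it takes the label IV.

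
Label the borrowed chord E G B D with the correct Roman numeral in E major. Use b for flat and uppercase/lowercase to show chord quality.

i7

E is scale degree 1 in E major. Diatonically E major has E (I) on that degree; E–G–B–D is instead the minor-seventh chord native to E minor, so it takes the label i7.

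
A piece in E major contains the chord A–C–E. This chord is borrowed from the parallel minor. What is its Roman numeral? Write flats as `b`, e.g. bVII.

iv

A is scale degree 4 in E major. A–C–E is a minor chord — the form found in E minor, not the diatonic IV (A). Borrowed into E major it is written iv.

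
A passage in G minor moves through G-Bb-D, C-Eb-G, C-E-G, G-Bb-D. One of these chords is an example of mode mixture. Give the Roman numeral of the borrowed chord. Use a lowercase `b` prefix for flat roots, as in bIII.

IV

In G minor (with V from harmonic minor) the diatonic chords are Gm, Adim, Bb, Cm, D, Eb, F. Of the given chords, G–Bb–D = Gm and C–Eb–G = Cm are diatonic. But C–E–G is foreign: the diatonic iv on degree 4 is Cm, whereas C comes from G major. It is labeled IV.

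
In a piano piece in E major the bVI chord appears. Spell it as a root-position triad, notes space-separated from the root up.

C E G

Scale degree 6 in E major is C#. bVI uses the lowered form, C, taken from E minor. Stacking thirds in E minor on C gives C–E–G.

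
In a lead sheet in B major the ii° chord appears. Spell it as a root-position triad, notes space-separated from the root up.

ii° is built on scale degree 2, which is C# in both B major and its parallel. In B minor the chord on C# is C#–E–G.

C# E G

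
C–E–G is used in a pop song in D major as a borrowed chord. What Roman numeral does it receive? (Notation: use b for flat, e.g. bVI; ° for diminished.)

In D major scale degree 7 is C#; C is its lowered form, from D minor. Diatonically D major has C#dim (vii°) on that degree; C–E–G is instead the major chord native to D minor, so it takes the label bVII.

bVII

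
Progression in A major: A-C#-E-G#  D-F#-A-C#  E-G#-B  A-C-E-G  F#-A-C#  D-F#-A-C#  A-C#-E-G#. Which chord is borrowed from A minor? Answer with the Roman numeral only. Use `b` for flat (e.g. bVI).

A major has the diatonic set A, Bm, C#m, D, E, F#m, G#dim. A–C#–E–G# = Amaj7, D–F#–A–C# = Dmaj7, E–G#–B = E and F#–A–C# = F#m are all diatonic. A–C–E–G is not: scale degree 1 in A major carries A (I). In A minor the chord on that degree is Am7, so here it functions as i7, borrowed from the parallel minor.

i7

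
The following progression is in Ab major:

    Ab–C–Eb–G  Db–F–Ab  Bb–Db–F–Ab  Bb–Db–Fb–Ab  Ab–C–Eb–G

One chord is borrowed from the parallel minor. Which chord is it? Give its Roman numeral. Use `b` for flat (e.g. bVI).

iiø7

The diatonic triads in Ab major are Ab, Bbm, Cm, Db, Eb, Fm, Gdim. Of the given chords, Ab–C–Eb–G = Abmaj7, Db–F–Ab = Db and Bb–Db–F–Ab = Bbm7 are diatonic. But Bb–Db–Fb–Ab is foreign: the diatonic ii on degree 2 is Bbm, whereas Bbm7b5 comes from Ab minor. It is labeled iiø7.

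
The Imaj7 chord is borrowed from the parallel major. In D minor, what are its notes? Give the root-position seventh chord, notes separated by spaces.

Imaj7 is built on scale degree 1, which is D in both D minor and its parallel. Stacking thirds in D major on D gives D–F#–A–C#.

D F# A C#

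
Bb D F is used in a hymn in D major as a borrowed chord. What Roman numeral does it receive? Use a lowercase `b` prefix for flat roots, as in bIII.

bVI

The root Bb is the lowered 6th scale degree — diatonically D major has B there. The diatonic chord on degree 6 would be Bm (vi), but Bb–D–F is the major chord from D minor. As a borrowed chord it is labeled bVI.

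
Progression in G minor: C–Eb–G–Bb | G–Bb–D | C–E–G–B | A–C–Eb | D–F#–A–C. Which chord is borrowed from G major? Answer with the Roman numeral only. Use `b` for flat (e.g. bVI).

IVmaj7

The diatonic triads in G minor (with V from harmonic minor) are Gm, Adim, Bb, Cm, D, Eb, F. Of the given chords, C–Eb–G–Bb = Cm7, G–Bb–D = Gm, A–C–Eb = Adim and D–F#–A–C = D7 are diatonic. But C–E–G–B is foreign: the diatonic iv on degree 4 is Cm, whereas Cmaj7 comes from G major. It is labeled IVmaj7.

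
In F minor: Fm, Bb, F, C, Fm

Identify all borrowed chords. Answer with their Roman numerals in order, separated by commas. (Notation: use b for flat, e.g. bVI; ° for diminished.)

In F minor (with V from harmonic minor) the diatonic chords are Fm, Gdim, Ab, Bbm, C, Db, Eb. Fm and C are both diatonic. Bb (Bb–D–F) is not: scale degree 4 in F minor carries Bbm (iv). In F major the chord on that degree is Bb, so here it functions as IV, borrowed from the parallel major. F (F–A–C) is not: scale degree 1 in F minor carries Fm (i). In F major the chord on that degree is F, so here it functions as I, borrowed from the parallel major.

IV, I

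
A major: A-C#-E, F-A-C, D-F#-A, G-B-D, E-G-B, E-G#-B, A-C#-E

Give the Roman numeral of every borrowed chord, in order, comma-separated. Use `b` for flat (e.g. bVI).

bVI, bVII, v

The diatonic triads in A major are A, Bm, C#m, D, E, F#m, G#dim. A–C#–E = A, D–F#–A = D and E–G#–B = E are all diatonic. F–A–C is not: scale degree 6 in A major carries F#m (vi). In A minor the chord on that degree is F, so here it functions as bVI, borrowed from the parallel minor. G–B–D doesn't fit — on degree 7 A major would have G#dim (vii°). G is the degree-7 chord of A minor, so it is the borrowed bVII. But E–G–B is foreign: the diatonic V on degree 5 is E, whereas Em comes from A minor. It is labeled v.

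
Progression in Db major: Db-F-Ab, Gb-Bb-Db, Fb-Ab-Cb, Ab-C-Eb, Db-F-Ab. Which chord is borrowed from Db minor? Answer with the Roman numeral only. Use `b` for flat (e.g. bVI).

bIII

Db major has the diatonic set Db, Ebm, Fm, Gb, Ab, Bbm, Cdim. Db–F–Ab = Db, Gb–Bb–Db = Gb and Ab–C–Eb = Ab are all diatonic. Fb–Ab–Cb doesn't fit — on degree 3 Db major would have Fm (iii). Fb is the degree-3 chord of Db minor, so it is the borrowed bIII.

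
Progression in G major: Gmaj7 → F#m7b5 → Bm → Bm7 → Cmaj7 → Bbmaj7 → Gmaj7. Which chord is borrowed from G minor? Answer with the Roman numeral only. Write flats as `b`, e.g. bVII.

bIIImaj7

G major has the diatonic set G, Am, Bm, C, D, Em, F#dim. Of the given chords, Gmaj7, F#m7b5, Bm, Bm7 and Cmaj7 are diatonic. Bbmaj7 (Bb–D–F–A) is not: scale degree 3 in G major carries Bm (iii). In G minor the chord on that degree is Bbmaj7, so here it functions as bIIImaj7, borrowed from the parallel minor.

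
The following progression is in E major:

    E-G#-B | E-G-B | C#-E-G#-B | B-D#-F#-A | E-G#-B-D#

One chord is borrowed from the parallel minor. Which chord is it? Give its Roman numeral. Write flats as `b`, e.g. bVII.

In E major the diatonic chords are E, F#m, G#m, A, B, C#m, D#dim. E–G#–B = E, C#–E–G#–B = C#m7, B–D#–F#–A = B7 and E–G#–B–D# = Emaj7 all belong to that set. But E–G–B is foreign: the diatonic I on degree 1 is E, whereas Em comes from E minor. It is labeled i.

i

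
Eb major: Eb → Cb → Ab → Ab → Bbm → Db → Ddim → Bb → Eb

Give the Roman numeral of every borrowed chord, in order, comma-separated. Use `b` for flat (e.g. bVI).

In Eb major the diatonic chords are Eb, Fm, Gm, Ab, Bb, Cm, Ddim. Eb, Ab, Ddim and Bb are all diatonic. Cb (Cb–Eb–Gb) is not: scale degree 6 in Eb major carries Cm (vi). In Eb minor the chord on that degree is Cb, so here it functions as bVI, borrowed from the parallel minor. Bbm (Bb–Db–F) is not: scale degree 5 in Eb major carries Bb (V). In Eb minor the chord on that degree is Bbm, so here it functions as v, borrowed from the parallel minor. But Db (Db–F–Ab) is foreign: the diatonic vii° on degree 7 is Ddim, whereas Db comes from Eb minor. It is labeled bVII.

bVI, v, bVII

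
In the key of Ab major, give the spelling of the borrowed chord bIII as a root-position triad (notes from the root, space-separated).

Cb Eb Gb

The root of bIII is the lowered 3rd degree: C becomes Cb. Stacking thirds in Ab minor on Cb gives Cb–Eb–Gb.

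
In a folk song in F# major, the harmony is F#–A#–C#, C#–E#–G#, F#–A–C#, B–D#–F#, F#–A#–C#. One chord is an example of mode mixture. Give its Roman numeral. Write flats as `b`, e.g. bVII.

i

In F# major the diatonic chords are F#, G#m, A#m, B, C#, D#m, E#dim. Of the given chords, F#–A#–C# = F#, C#–E#–G# = C# and B–D#–F# = B are diatonic. But F#–A–C# is foreign: the diatonic I on degree 1 is F#, whereas F#m comes from F# minor. It is labeled i.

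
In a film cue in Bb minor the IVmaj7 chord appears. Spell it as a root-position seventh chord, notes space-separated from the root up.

The root, Eb, is scale degree 4 — the same note in Bb minor and Bb major; only the chord quality changes. Building the major-seventh chord from the parallel major on Eb: Eb–G–Bb–D.

Eb G Bb D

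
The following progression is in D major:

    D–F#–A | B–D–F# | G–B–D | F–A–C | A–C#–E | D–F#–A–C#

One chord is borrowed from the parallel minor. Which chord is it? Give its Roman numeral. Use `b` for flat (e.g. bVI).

bIII

In D major the diatonic chords are D, Em, F#m, G, A, Bm, C#dim. D–F#–A = D, B–D–F# = Bm, G–B–D = G, A–C#–E = A and D–F#–A–C# = Dmaj7 are all diatonic. But F–A–C is foreign: the diatonic iii on degree 3 is F#m, whereas F comes from D minor. It is labeled bIII.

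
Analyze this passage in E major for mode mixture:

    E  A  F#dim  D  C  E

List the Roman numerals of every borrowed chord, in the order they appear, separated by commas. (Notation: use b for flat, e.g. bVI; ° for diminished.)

The diatonic triads in E major are E, F#m, G#m, A, B, C#m, D#dim. Of the given chords, E and A are diatonic. But F#dim (F#–A–C) is foreign: the diatonic ii on degree 2 is F#m, whereas F#dim comes from E minor. It is labeled ii°. But D (D–F#–A) is foreign: the diatonic vii° on degree 7 is D#dim, whereas D comes from E minor. It is labeled bVII. C (C–E–G) is not: scale degree 6 in E major carries C#m (vi). In E minor the chord on that degree is C, so here it functions as bVI, borrowed from the parallel minor.

ii°, bVII, bVI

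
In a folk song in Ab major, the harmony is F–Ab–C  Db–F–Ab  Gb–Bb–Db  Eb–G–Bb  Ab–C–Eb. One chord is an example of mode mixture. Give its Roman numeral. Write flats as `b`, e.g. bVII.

The diatonic triads in Ab major are Ab, Bbm, Cm, Db, Eb, Fm, Gdim. Of the given chords, F–Ab–C = Fm, Db–F–Ab = Db, Eb–G–Bb = Eb and Ab–C–Eb = Ab are diatonic. But Gb–Bb–Db is foreign: the diatonic vii° on degree 7 is Gdim, whereas Gb comes from Ab minor. It is labeled bVII.

bVII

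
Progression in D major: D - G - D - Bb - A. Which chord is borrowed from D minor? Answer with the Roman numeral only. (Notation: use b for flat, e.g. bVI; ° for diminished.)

D major has the diatonic set D, Em, F#m, G, A, Bm, C#dim. D, G and A all belong to that set. Bb (Bb–D–F) is not: scale degree 6 in D major carries Bm (vi). In D minor the chord on that degree is Bb, so here it functions as bVI, borrowed from the parallel minor.

bVI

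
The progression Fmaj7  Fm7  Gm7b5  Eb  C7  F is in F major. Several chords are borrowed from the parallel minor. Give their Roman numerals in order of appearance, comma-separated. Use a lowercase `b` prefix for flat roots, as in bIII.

i7, iiø7, bVII

In F major the diatonic chords are F, Gm, Am, Bb, C, Dm, Edim. Fmaj7, C7 and F are all diatonic. Fm7 (F–Ab–C–Eb) doesn't fit — on degree 1 F major would have F (I). Fm7 is the degree-1 chord of F minor, so it is the borrowed i7. But Gm7b5 (G–Bb–Db–F) is foreign: the diatonic ii on degree 2 is Gm, whereas Gm7b5 comes from F minor. It is labeled iiø7. But Eb (Eb–G–Bb) is foreign: the diatonic vii° on degree 7 is Edim, whereas Eb comes from F minor. It is labeled bVII.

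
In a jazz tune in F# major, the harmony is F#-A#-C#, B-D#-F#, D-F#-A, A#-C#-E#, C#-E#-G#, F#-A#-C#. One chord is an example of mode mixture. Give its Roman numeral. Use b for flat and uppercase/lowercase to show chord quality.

F# major has the diatonic set F#, G#m, A#m, B, C#, D#m, E#dim. Of the given chords, F#–A#–C# = F#, B–D#–F# = B, A#–C#–E# = A#m and C#–E#–G# = C# are diatonic. D–F#–A doesn't fit — on degree 6 F# major would have D#m (vi). D is the degree-6 chord of F# minor, so it is the borrowed bVI.

bVI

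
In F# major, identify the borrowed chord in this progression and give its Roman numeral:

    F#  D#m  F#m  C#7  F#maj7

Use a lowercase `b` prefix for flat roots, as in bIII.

F# major has the diatonic set F#, G#m, A#m, B, C#, D#m, E#dim. F#, D#m, C#7 and F#maj7 all belong to that set. F#m (F#–A–C#) doesn't fit — on degree 1 F# major would have F# (I). F#m is the degree-1 chord of F# minor, so it is the borrowed i.

i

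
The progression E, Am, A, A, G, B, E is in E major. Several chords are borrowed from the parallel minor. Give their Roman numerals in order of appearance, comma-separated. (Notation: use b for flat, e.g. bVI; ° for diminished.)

iv, bIII

The diatonic triads in E major are E, F#m, G#m, A, B, C#m, D#dim. Of the given chords, E, A and B are diatonic. But Am (A–C–E) is foreign: the diatonic IV on degree 4 is A, whereas Am comes from E minor. It is labeled iv. G (G–B–D) is not: scale degree 3 in E major carries G#m (iii). In E minor the chord on that degree is G, so here it functions as bIII, borrowed from the parallel minor.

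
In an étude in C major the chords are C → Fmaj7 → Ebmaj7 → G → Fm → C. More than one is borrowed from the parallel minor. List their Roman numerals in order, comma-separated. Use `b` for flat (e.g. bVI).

bIIImaj7, iv

The diatonic triads in C major are C, Dm, Em, F, G, Am, Bdim. C, Fmaj7 and G all belong to that set. But Ebmaj7 (Eb–G–Bb–D) is foreign: the diatonic iii on degree 3 is Em, whereas Ebmaj7 comes from C minor. It is labeled bIIImaj7. But Fm (F–Ab–C) is foreign: the diatonic IV on degree 4 is F, whereas Fm comes from C minor. It is labeled iv.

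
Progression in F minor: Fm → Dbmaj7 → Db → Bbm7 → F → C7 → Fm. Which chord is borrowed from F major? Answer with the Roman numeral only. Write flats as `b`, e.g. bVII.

I

F minor has the diatonic set Fm, Gdim, Ab, Bbm, C, Db, Eb (with V from harmonic minor). Fm, Dbmaj7, Db, Bbm7 and C7 are all diatonic. F (F–A–C) is not: scale degree 1 in F minor carries Fm (i). In F major the chord on that degree is F, so here it functions as I, borrowed from the parallel major.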